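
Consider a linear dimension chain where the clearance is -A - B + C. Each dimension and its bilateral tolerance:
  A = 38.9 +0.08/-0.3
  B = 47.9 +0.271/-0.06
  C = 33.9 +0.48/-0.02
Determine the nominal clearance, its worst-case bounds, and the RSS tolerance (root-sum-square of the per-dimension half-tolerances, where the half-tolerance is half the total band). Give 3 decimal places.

nominal=-52.900 wc=[-53.271,-52.060] rss=0.355

Stack each dimension's contribution:
  -A: nom -38.900 → Σnom=-38.900; wc +0.300/-0.080 → slack +0.300/-0.080; half-tol=0.190, Σhalf²=0.036100
  -B: nom -47.900 → Σnom=-86.800; wc +0.060/-0.271 → slack +0.360/-0.351; half-tol=0.166, Σhalf²=0.063490
  +C: nom +33.900 → Σnom=-52.900; wc +0.480/-0.020 → slack +0.840/-0.371; half-tol=0.250, Σhalf²=0.125990
Nominal = -52.900. Worst-case = [-52.900 - 0.371, -52.900 + 0.840] = [-53.271, -52.060]. RSS = √0.125990 = 0.355.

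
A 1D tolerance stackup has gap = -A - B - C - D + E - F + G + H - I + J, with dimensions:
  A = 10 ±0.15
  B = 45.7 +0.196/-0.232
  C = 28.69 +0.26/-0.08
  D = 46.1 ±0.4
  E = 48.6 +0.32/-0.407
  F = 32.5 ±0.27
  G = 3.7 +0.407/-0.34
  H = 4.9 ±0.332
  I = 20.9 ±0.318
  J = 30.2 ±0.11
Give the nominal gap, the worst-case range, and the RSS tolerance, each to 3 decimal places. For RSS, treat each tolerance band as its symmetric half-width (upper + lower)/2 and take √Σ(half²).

Stack each dimension's contribution:
  -A: nom -10.000 → Σnom=-10.000; wc +0.150/-0.150 → slack +0.150/-0.150; half-tol=0.150, Σhalf²=0.022500
  -B: nom -45.700 → Σnom=-55.700; wc +0.232/-0.196 → slack +0.382/-0.346; half-tol=0.214, Σhalf²=0.068296
  -C: nom -28.690 → Σnom=-84.390; wc +0.080/-0.260 → slack +0.462/-0.606; half-tol=0.170, Σhalf²=0.097196
  -D: nom -46.100 → Σnom=-130.490; wc +0.400/-0.400 → slack +0.862/-1.006; half-tol=0.400, Σhalf²=0.257196
  +E: nom +48.600 → Σnom=-81.890; wc +0.320/-0.407 → slack +1.182/-1.413; half-tol=0.363, Σhalf²=0.389328
  -F: nom -32.500 → Σnom=-114.390; wc +0.270/-0.270 → slack +1.452/-1.683; half-tol=0.270, Σhalf²=0.462228
  +G: nom +3.700 → Σnom=-110.690; wc +0.407/-0.340 → slack +1.859/-2.023; half-tol=0.373, Σhalf²=0.601731
  +H: nom +4.900 → Σnom=-105.790; wc +0.332/-0.332 → slack +2.191/-2.355; half-tol=0.332, Σhalf²=0.711955
  -I: nom -20.900 → Σnom=-126.690; wc +0.318/-0.318 → slack +2.509/-2.673; half-tol=0.318, Σhalf²=0.813079
  +J: nom +30.200 → Σnom=-96.490; wc +0.110/-0.110 → slack +2.619/-2.783; half-tol=0.110, Σhalf²=0.825179
Nominal = -96.490. Worst-case = [-96.490 - 2.783, -96.490 + 2.619] = [-99.273, -93.871]. RSS = √0.825179 = 0.908.

nominal=-96.490 wc=[-99.273,-93.871] rss=0.908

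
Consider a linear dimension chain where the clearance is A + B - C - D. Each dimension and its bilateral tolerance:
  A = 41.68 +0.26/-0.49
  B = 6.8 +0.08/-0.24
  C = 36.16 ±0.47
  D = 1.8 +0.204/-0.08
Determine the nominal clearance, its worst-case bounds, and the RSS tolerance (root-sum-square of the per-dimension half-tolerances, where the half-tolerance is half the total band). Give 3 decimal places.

nominal=10.520 wc=[9.116,11.410] rss=0.638

Stack each dimension's contribution:
  +A: nom +41.680 → Σnom=41.680; wc +0.260/-0.490 → slack +0.260/-0.490; half-tol=0.375, Σhalf²=0.140625
  +B: nom +6.800 → Σnom=48.480; wc +0.080/-0.240 → slack +0.340/-0.730; half-tol=0.160, Σhalf²=0.166225
  -C: nom -36.160 → Σnom=12.320; wc +0.470/-0.470 → slack +0.810/-1.200; half-tol=0.470, Σhalf²=0.387125
  -D: nom -1.800 → Σnom=10.520; wc +0.080/-0.204 → slack +0.890/-1.404; half-tol=0.142, Σhalf²=0.407289
Nominal = 10.520. Worst-case = [10.520 - 1.404, 10.520 + 0.890] = [9.116, 11.410]. RSS = √0.407289 = 0.638.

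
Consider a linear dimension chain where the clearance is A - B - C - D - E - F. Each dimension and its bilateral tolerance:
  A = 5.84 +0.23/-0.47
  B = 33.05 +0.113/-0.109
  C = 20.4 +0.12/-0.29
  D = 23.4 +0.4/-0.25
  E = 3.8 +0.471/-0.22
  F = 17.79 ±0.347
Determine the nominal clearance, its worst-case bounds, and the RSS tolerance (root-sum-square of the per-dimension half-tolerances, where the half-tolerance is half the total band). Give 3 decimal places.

Stack each dimension's contribution:
  +A: nom +5.840 → Σnom=5.840; wc +0.230/-0.470 → slack +0.230/-0.470; half-tol=0.350, Σhalf²=0.122500
  -B: nom -33.050 → Σnom=-27.210; wc +0.109/-0.113 → slack +0.339/-0.583; half-tol=0.111, Σhalf²=0.134821
  -C: nom -20.400 → Σnom=-47.610; wc +0.290/-0.120 → slack +0.629/-0.703; half-tol=0.205, Σhalf²=0.176846
  -D: nom -23.400 → Σnom=-71.010; wc +0.250/-0.400 → slack +0.879/-1.103; half-tol=0.325, Σhalf²=0.282471
  -E: nom -3.800 → Σnom=-74.810; wc +0.220/-0.471 → slack +1.099/-1.574; half-tol=0.345, Σhalf²=0.401841
  -F: nom -17.790 → Σnom=-92.600; wc +0.347/-0.347 → slack +1.446/-1.921; half-tol=0.347, Σhalf²=0.522250
Nominal = -92.600. Worst-case = [-92.600 - 1.921, -92.600 + 1.446] = [-94.521, -91.154]. RSS = √0.522250 = 0.723.

nominal=-92.600 wc=[-94.521,-91.154] rss=0.723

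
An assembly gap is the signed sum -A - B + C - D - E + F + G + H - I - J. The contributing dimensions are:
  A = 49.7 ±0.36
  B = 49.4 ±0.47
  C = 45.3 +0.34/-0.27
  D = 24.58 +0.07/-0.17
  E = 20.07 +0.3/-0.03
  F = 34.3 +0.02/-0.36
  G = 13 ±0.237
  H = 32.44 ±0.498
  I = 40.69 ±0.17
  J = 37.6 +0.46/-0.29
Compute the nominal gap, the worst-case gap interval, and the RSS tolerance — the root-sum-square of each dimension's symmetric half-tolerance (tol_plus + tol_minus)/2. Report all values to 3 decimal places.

Stack each dimension's contribution:
  -A: nom -49.700 → Σnom=-49.700; wc +0.360/-0.360 → slack +0.360/-0.360; half-tol=0.360, Σhalf²=0.129600
  -B: nom -49.400 → Σnom=-99.100; wc +0.470/-0.470 → slack +0.830/-0.830; half-tol=0.470, Σhalf²=0.350500
  +C: nom +45.300 → Σnom=-53.800; wc +0.340/-0.270 → slack +1.170/-1.100; half-tol=0.305, Σhalf²=0.443525
  -D: nom -24.580 → Σnom=-78.380; wc +0.170/-0.070 → slack +1.340/-1.170; half-tol=0.120, Σhalf²=0.457925
  -E: nom -20.070 → Σnom=-98.450; wc +0.030/-0.300 → slack +1.370/-1.470; half-tol=0.165, Σhalf²=0.485150
  +F: nom +34.300 → Σnom=-64.150; wc +0.020/-0.360 → slack +1.390/-1.830; half-tol=0.190, Σhalf²=0.521250
  +G: nom +13.000 → Σnom=-51.150; wc +0.237/-0.237 → slack +1.627/-2.067; half-tol=0.237, Σhalf²=0.577419
  +H: nom +32.440 → Σnom=-18.710; wc +0.498/-0.498 → slack +2.125/-2.565; half-tol=0.498, Σhalf²=0.825423
  -I: nom -40.690 → Σnom=-59.400; wc +0.170/-0.170 → slack +2.295/-2.735; half-tol=0.170, Σhalf²=0.854323
  -J: nom -37.600 → Σnom=-97.000; wc +0.290/-0.460 → slack +2.585/-3.195; half-tol=0.375, Σhalf²=0.994948
Nominal = -97.000. Worst-case = [-97.000 - 3.195, -97.000 + 2.585] = [-100.195, -94.415]. RSS = √0.994948 = 0.997.

nominal=-97.000 wc=[-100.195,-94.415] rss=0.997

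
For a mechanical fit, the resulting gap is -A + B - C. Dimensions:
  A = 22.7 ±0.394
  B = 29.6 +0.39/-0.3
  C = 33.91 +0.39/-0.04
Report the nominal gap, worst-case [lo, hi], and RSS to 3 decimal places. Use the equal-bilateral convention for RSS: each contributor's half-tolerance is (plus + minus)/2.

Stack each dimension's contribution:
  -A: nom -22.700 → Σnom=-22.700; wc +0.394/-0.394 → slack +0.394/-0.394; half-tol=0.394, Σhalf²=0.155236
  +B: nom +29.600 → Σnom=6.900; wc +0.390/-0.300 → slack +0.784/-0.694; half-tol=0.345, Σhalf²=0.274261
  -C: nom -33.910 → Σnom=-27.010; wc +0.040/-0.390 → slack +0.824/-1.084; half-tol=0.215, Σhalf²=0.320486
Nominal = -27.010. Worst-case = [-27.010 - 1.084, -27.010 + 0.824] = [-28.094, -26.186]. RSS = √0.320486 = 0.566.

nominal=-27.010 wc=[-28.094,-26.186] rss=0.566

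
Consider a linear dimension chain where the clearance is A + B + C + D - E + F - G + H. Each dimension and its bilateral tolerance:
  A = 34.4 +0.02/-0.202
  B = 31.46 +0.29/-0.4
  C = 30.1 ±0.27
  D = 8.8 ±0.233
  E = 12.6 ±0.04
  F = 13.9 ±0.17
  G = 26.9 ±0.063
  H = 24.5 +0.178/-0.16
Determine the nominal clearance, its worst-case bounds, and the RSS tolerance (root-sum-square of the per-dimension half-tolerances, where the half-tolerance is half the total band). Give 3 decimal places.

nominal=103.660 wc=[102.122,104.924] rss=0.567

Stack each dimension's contribution:
  +A: nom +34.400 → Σnom=34.400; wc +0.020/-0.202 → slack +0.020/-0.202; half-tol=0.111, Σhalf²=0.012321
  +B: nom +31.460 → Σnom=65.860; wc +0.290/-0.400 → slack +0.310/-0.602; half-tol=0.345, Σhalf²=0.131346
  +C: nom +30.100 → Σnom=95.960; wc +0.270/-0.270 → slack +0.580/-0.872; half-tol=0.270, Σhalf²=0.204246
  +D: nom +8.800 → Σnom=104.760; wc +0.233/-0.233 → slack +0.813/-1.105; half-tol=0.233, Σhalf²=0.258535
  -E: nom -12.600 → Σnom=92.160; wc +0.040/-0.040 → slack +0.853/-1.145; half-tol=0.040, Σhalf²=0.260135
  +F: nom +13.900 → Σnom=106.060; wc +0.170/-0.170 → slack +1.023/-1.315; half-tol=0.170, Σhalf²=0.289035
  -G: nom -26.900 → Σnom=79.160; wc +0.063/-0.063 → slack +1.086/-1.378; half-tol=0.063, Σhalf²=0.293004
  +H: nom +24.500 → Σnom=103.660; wc +0.178/-0.160 → slack +1.264/-1.538; half-tol=0.169, Σhalf²=0.321565
Nominal = 103.660. Worst-case = [103.660 - 1.538, 103.660 + 1.264] = [102.122, 104.924]. RSS = √0.321565 = 0.567.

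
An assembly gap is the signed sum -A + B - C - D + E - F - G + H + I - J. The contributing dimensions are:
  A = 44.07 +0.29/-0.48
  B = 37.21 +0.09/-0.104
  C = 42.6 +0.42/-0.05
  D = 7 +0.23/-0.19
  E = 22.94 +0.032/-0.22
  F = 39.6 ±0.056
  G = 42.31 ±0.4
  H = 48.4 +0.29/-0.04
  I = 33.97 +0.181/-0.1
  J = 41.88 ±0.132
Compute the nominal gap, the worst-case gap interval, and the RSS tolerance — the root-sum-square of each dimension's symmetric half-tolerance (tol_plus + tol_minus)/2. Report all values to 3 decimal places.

Stack each dimension's contribution:
  -A: nom -44.070 → Σnom=-44.070; wc +0.480/-0.290 → slack +0.480/-0.290; half-tol=0.385, Σhalf²=0.148225
  +B: nom +37.210 → Σnom=-6.860; wc +0.090/-0.104 → slack +0.570/-0.394; half-tol=0.097, Σhalf²=0.157634
  -C: nom -42.600 → Σnom=-49.460; wc +0.050/-0.420 → slack +0.620/-0.814; half-tol=0.235, Σhalf²=0.212859
  -D: nom -7.000 → Σnom=-56.460; wc +0.190/-0.230 → slack +0.810/-1.044; half-tol=0.210, Σhalf²=0.256959
  +E: nom +22.940 → Σnom=-33.520; wc +0.032/-0.220 → slack +0.842/-1.264; half-tol=0.126, Σhalf²=0.272835
  -F: nom -39.600 → Σnom=-73.120; wc +0.056/-0.056 → slack +0.898/-1.320; half-tol=0.056, Σhalf²=0.275971
  -G: nom -42.310 → Σnom=-115.430; wc +0.400/-0.400 → slack +1.298/-1.720; half-tol=0.400, Σhalf²=0.435971
  +H: nom +48.400 → Σnom=-67.030; wc +0.290/-0.040 → slack +1.588/-1.760; half-tol=0.165, Σhalf²=0.463196
  +I: nom +33.970 → Σnom=-33.060; wc +0.181/-0.100 → slack +1.769/-1.860; half-tol=0.141, Σhalf²=0.482936
  -J: nom -41.880 → Σnom=-74.940; wc +0.132/-0.132 → slack +1.901/-1.992; half-tol=0.132, Σhalf²=0.500360
Nominal = -74.940. Worst-case = [-74.940 - 1.992, -74.940 + 1.901] = [-76.932, -73.039]. RSS = √0.500360 = 0.707.

nominal=-74.940 wc=[-76.932,-73.039] rss=0.707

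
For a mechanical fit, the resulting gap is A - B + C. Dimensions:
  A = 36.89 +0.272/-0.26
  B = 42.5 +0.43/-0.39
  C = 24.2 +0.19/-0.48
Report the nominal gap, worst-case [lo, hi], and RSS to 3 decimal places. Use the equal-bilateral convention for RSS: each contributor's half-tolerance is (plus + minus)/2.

nominal=18.590 wc=[17.420,19.442] rss=0.593

Stack each dimension's contribution:
  +A: nom +36.890 → Σnom=36.890; wc +0.272/-0.260 → slack +0.272/-0.260; half-tol=0.266, Σhalf²=0.070756
  -B: nom -42.500 → Σnom=-5.610; wc +0.390/-0.430 → slack +0.662/-0.690; half-tol=0.410, Σhalf²=0.238856
  +C: nom +24.200 → Σnom=18.590; wc +0.190/-0.480 → slack +0.852/-1.170; half-tol=0.335, Σhalf²=0.351081
Nominal = 18.590. Worst-case = [18.590 - 1.170, 18.590 + 0.852] = [17.420, 19.442]. RSS = √0.351081 = 0.593.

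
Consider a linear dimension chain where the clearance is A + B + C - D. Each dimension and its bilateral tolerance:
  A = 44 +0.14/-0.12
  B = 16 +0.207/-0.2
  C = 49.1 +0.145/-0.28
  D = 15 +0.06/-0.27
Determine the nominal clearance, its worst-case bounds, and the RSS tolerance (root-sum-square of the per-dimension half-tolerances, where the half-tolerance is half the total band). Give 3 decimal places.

Stack each dimension's contribution:
  +A: nom +44.000 → Σnom=44.000; wc +0.140/-0.120 → slack +0.140/-0.120; half-tol=0.130, Σhalf²=0.016900
  +B: nom +16.000 → Σnom=60.000; wc +0.207/-0.200 → slack +0.347/-0.320; half-tol=0.204, Σhalf²=0.058312
  +C: nom +49.100 → Σnom=109.100; wc +0.145/-0.280 → slack +0.492/-0.600; half-tol=0.213, Σhalf²=0.103469
  -D: nom -15.000 → Σnom=94.100; wc +0.270/-0.060 → slack +0.762/-0.660; half-tol=0.165, Σhalf²=0.130694
Nominal = 94.100. Worst-case = [94.100 - 0.660, 94.100 + 0.762] = [93.440, 94.862]. RSS = √0.130694 = 0.362.

nominal=94.100 wc=[93.440,94.862] rss=0.362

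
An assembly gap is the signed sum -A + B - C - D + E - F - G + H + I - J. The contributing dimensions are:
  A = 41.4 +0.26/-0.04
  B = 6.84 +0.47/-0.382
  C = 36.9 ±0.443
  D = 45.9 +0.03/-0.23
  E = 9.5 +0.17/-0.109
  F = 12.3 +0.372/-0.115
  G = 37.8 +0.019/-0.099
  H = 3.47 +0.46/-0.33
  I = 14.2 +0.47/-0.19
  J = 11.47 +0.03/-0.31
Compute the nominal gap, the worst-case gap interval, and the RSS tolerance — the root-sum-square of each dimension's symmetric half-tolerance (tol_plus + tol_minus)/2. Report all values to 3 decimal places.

Stack each dimension's contribution:
  -A: nom -41.400 → Σnom=-41.400; wc +0.040/-0.260 → slack +0.040/-0.260; half-tol=0.150, Σhalf²=0.022500
  +B: nom +6.840 → Σnom=-34.560; wc +0.470/-0.382 → slack +0.510/-0.642; half-tol=0.426, Σhalf²=0.203976
  -C: nom -36.900 → Σnom=-71.460; wc +0.443/-0.443 → slack +0.953/-1.085; half-tol=0.443, Σhalf²=0.400225
  -D: nom -45.900 → Σnom=-117.360; wc +0.230/-0.030 → slack +1.183/-1.115; half-tol=0.130, Σhalf²=0.417125
  +E: nom +9.500 → Σnom=-107.860; wc +0.170/-0.109 → slack +1.353/-1.224; half-tol=0.140, Σhalf²=0.436585
  -F: nom -12.300 → Σnom=-120.160; wc +0.115/-0.372 → slack +1.468/-1.596; half-tol=0.243, Σhalf²=0.495878
  -G: nom -37.800 → Σnom=-157.960; wc +0.099/-0.019 → slack +1.567/-1.615; half-tol=0.059, Σhalf²=0.499359
  +H: nom +3.470 → Σnom=-154.490; wc +0.460/-0.330 → slack +2.027/-1.945; half-tol=0.395, Σhalf²=0.655384
  +I: nom +14.200 → Σnom=-140.290; wc +0.470/-0.190 → slack +2.497/-2.135; half-tol=0.330, Σhalf²=0.764284
  -J: nom -11.470 → Σnom=-151.760; wc +0.310/-0.030 → slack +2.807/-2.165; half-tol=0.170, Σhalf²=0.793184
Nominal = -151.760. Worst-case = [-151.760 - 2.165, -151.760 + 2.807] = [-153.925, -148.953]. RSS = √0.793184 = 0.891.

nominal=-151.760 wc=[-153.925,-148.953] rss=0.891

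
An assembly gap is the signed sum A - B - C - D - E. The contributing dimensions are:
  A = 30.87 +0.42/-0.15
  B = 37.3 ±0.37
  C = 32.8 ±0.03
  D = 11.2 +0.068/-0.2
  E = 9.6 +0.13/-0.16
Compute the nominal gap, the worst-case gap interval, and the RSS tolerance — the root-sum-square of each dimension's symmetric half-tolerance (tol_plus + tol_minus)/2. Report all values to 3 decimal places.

Stack each dimension's contribution:
  +A: nom +30.870 → Σnom=30.870; wc +0.420/-0.150 → slack +0.420/-0.150; half-tol=0.285, Σhalf²=0.081225
  -B: nom -37.300 → Σnom=-6.430; wc +0.370/-0.370 → slack +0.790/-0.520; half-tol=0.370, Σhalf²=0.218125
  -C: nom -32.800 → Σnom=-39.230; wc +0.030/-0.030 → slack +0.820/-0.550; half-tol=0.030, Σhalf²=0.219025
  -D: nom -11.200 → Σnom=-50.430; wc +0.200/-0.068 → slack +1.020/-0.618; half-tol=0.134, Σhalf²=0.236981
  -E: nom -9.600 → Σnom=-60.030; wc +0.160/-0.130 → slack +1.180/-0.748; half-tol=0.145, Σhalf²=0.258006
Nominal = -60.030. Worst-case = [-60.030 - 0.748, -60.030 + 1.180] = [-60.778, -58.850]. RSS = √0.258006 = 0.508.

nominal=-60.030 wc=[-60.778,-58.850] rss=0.508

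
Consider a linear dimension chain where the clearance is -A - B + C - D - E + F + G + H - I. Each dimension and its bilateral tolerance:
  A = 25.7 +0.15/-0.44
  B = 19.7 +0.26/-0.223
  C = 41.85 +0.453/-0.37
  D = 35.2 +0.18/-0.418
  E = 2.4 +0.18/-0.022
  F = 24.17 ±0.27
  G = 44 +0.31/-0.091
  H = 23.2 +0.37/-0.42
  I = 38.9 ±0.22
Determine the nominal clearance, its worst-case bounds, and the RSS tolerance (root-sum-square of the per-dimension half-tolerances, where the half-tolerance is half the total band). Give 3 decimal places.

nominal=11.320 wc=[9.179,14.046] rss=0.855

Stack each dimension's contribution:
  -A: nom -25.700 → Σnom=-25.700; wc +0.440/-0.150 → slack +0.440/-0.150; half-tol=0.295, Σhalf²=0.087025
  -B: nom -19.700 → Σnom=-45.400; wc +0.223/-0.260 → slack +0.663/-0.410; half-tol=0.241, Σhalf²=0.145347
  +C: nom +41.850 → Σnom=-3.550; wc +0.453/-0.370 → slack +1.116/-0.780; half-tol=0.411, Σhalf²=0.314680
  -D: nom -35.200 → Σnom=-38.750; wc +0.418/-0.180 → slack +1.534/-0.960; half-tol=0.299, Σhalf²=0.404081
  -E: nom -2.400 → Σnom=-41.150; wc +0.022/-0.180 → slack +1.556/-1.140; half-tol=0.101, Σhalf²=0.414282
  +F: nom +24.170 → Σnom=-16.980; wc +0.270/-0.270 → slack +1.826/-1.410; half-tol=0.270, Σhalf²=0.487182
  +G: nom +44.000 → Σnom=27.020; wc +0.310/-0.091 → slack +2.136/-1.501; half-tol=0.201, Σhalf²=0.527382
  +H: nom +23.200 → Σnom=50.220; wc +0.370/-0.420 → slack +2.506/-1.921; half-tol=0.395, Σhalf²=0.683407
  -I: nom -38.900 → Σnom=11.320; wc +0.220/-0.220 → slack +2.726/-2.141; half-tol=0.220, Σhalf²=0.731807
Nominal = 11.320. Worst-case = [11.320 - 2.141, 11.320 + 2.726] = [9.179, 14.046]. RSS = √0.731807 = 0.855.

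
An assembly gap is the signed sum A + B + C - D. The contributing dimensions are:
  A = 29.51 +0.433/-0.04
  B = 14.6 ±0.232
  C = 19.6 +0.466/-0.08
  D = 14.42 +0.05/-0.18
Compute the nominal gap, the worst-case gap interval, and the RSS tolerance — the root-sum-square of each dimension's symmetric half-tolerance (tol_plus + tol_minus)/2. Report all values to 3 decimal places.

Stack each dimension's contribution:
  +A: nom +29.510 → Σnom=29.510; wc +0.433/-0.040 → slack +0.433/-0.040; half-tol=0.236, Σhalf²=0.055932
  +B: nom +14.600 → Σnom=44.110; wc +0.232/-0.232 → slack +0.665/-0.272; half-tol=0.232, Σhalf²=0.109756
  +C: nom +19.600 → Σnom=63.710; wc +0.466/-0.080 → slack +1.131/-0.352; half-tol=0.273, Σhalf²=0.184285
  -D: nom -14.420 → Σnom=49.290; wc +0.180/-0.050 → slack +1.311/-0.402; half-tol=0.115, Σhalf²=0.197510
Nominal = 49.290. Worst-case = [49.290 - 0.402, 49.290 + 1.311] = [48.888, 50.601]. RSS = √0.197510 = 0.444.

nominal=49.290 wc=[48.888,50.601] rss=0.444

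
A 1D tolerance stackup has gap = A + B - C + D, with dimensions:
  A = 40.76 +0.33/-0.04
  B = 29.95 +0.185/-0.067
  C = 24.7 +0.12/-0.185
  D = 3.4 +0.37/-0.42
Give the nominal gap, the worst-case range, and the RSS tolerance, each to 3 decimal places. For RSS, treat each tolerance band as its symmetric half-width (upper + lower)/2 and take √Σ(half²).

nominal=49.410 wc=[48.763,50.480] rss=0.479

Stack each dimension's contribution:
  +A: nom +40.760 → Σnom=40.760; wc +0.330/-0.040 → slack +0.330/-0.040; half-tol=0.185, Σhalf²=0.034225
  +B: nom +29.950 → Σnom=70.710; wc +0.185/-0.067 → slack +0.515/-0.107; half-tol=0.126, Σhalf²=0.050101
  -C: nom -24.700 → Σnom=46.010; wc +0.185/-0.120 → slack +0.700/-0.227; half-tol=0.152, Σhalf²=0.073357
  +D: nom +3.400 → Σnom=49.410; wc +0.370/-0.420 → slack +1.070/-0.647; half-tol=0.395, Σhalf²=0.229382
Nominal = 49.410. Worst-case = [49.410 - 0.647, 49.410 + 1.070] = [48.763, 50.480]. RSS = √0.229382 = 0.479.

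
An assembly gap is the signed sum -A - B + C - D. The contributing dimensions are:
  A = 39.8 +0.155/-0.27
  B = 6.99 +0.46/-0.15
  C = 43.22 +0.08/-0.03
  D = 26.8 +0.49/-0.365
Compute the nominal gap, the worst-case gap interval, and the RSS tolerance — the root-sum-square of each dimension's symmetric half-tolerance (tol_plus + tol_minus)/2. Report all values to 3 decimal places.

nominal=-30.370 wc=[-31.505,-29.505] rss=0.569

Stack each dimension's contribution:
  -A: nom -39.800 → Σnom=-39.800; wc +0.270/-0.155 → slack +0.270/-0.155; half-tol=0.213, Σhalf²=0.045156
  -B: nom -6.990 → Σnom=-46.790; wc +0.150/-0.460 → slack +0.420/-0.615; half-tol=0.305, Σhalf²=0.138181
  +C: nom +43.220 → Σnom=-3.570; wc +0.080/-0.030 → slack +0.500/-0.645; half-tol=0.055, Σhalf²=0.141206
  -D: nom -26.800 → Σnom=-30.370; wc +0.365/-0.490 → slack +0.865/-1.135; half-tol=0.427, Σhalf²=0.323962
Nominal = -30.370. Worst-case = [-30.370 - 1.135, -30.370 + 0.865] = [-31.505, -29.505]. RSS = √0.323962 = 0.569.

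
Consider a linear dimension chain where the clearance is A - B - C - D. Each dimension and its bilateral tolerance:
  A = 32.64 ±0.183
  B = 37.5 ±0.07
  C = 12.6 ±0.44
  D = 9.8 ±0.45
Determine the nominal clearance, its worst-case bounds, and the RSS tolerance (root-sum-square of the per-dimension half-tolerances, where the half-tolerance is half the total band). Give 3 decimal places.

Stack each dimension's contribution:
  +A: nom +32.640 → Σnom=32.640; wc +0.183/-0.183 → slack +0.183/-0.183; half-tol=0.183, Σhalf²=0.033489
  -B: nom -37.500 → Σnom=-4.860; wc +0.070/-0.070 → slack +0.253/-0.253; half-tol=0.070, Σhalf²=0.038389
  -C: nom -12.600 → Σnom=-17.460; wc +0.440/-0.440 → slack +0.693/-0.693; half-tol=0.440, Σhalf²=0.231989
  -D: nom -9.800 → Σnom=-27.260; wc +0.450/-0.450 → slack +1.143/-1.143; half-tol=0.450, Σhalf²=0.434489
Nominal = -27.260. Worst-case = [-27.260 - 1.143, -27.260 + 1.143] = [-28.403, -26.117]. RSS = √0.434489 = 0.659.

nominal=-27.260 wc=[-28.403,-26.117] rss=0.659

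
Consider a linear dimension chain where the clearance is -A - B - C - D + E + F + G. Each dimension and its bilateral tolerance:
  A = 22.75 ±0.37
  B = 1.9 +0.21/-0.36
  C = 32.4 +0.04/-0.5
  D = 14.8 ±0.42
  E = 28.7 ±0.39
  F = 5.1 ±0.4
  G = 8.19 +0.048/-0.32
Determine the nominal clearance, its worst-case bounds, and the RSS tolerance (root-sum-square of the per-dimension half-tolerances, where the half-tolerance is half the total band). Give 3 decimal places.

Stack each dimension's contribution:
  -A: nom -22.750 → Σnom=-22.750; wc +0.370/-0.370 → slack +0.370/-0.370; half-tol=0.370, Σhalf²=0.136900
  -B: nom -1.900 → Σnom=-24.650; wc +0.360/-0.210 → slack +0.730/-0.580; half-tol=0.285, Σhalf²=0.218125
  -C: nom -32.400 → Σnom=-57.050; wc +0.500/-0.040 → slack +1.230/-0.620; half-tol=0.270, Σhalf²=0.291025
  -D: nom -14.800 → Σnom=-71.850; wc +0.420/-0.420 → slack +1.650/-1.040; half-tol=0.420, Σhalf²=0.467425
  +E: nom +28.700 → Σnom=-43.150; wc +0.390/-0.390 → slack +2.040/-1.430; half-tol=0.390, Σhalf²=0.619525
  +F: nom +5.100 → Σnom=-38.050; wc +0.400/-0.400 → slack +2.440/-1.830; half-tol=0.400, Σhalf²=0.779525
  +G: nom +8.190 → Σnom=-29.860; wc +0.048/-0.320 → slack +2.488/-2.150; half-tol=0.184, Σhalf²=0.813381
Nominal = -29.860. Worst-case = [-29.860 - 2.150, -29.860 + 2.488] = [-32.010, -27.372]. RSS = √0.813381 = 0.902.

nominal=-29.860 wc=[-32.010,-27.372] rss=0.902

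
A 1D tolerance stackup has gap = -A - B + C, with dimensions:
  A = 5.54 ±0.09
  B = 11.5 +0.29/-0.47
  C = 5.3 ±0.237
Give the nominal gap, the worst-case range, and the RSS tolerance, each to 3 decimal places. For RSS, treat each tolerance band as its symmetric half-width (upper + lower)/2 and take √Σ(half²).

nominal=-11.740 wc=[-12.357,-10.943] rss=0.457

Stack each dimension's contribution:
  -A: nom -5.540 → Σnom=-5.540; wc +0.090/-0.090 → slack +0.090/-0.090; half-tol=0.090, Σhalf²=0.008100
  -B: nom -11.500 → Σnom=-17.040; wc +0.470/-0.290 → slack +0.560/-0.380; half-tol=0.380, Σhalf²=0.152500
  +C: nom +5.300 → Σnom=-11.740; wc +0.237/-0.237 → slack +0.797/-0.617; half-tol=0.237, Σhalf²=0.208669
Nominal = -11.740. Worst-case = [-11.740 - 0.617, -11.740 + 0.797] = [-12.357, -10.943]. RSS = √0.208669 = 0.457.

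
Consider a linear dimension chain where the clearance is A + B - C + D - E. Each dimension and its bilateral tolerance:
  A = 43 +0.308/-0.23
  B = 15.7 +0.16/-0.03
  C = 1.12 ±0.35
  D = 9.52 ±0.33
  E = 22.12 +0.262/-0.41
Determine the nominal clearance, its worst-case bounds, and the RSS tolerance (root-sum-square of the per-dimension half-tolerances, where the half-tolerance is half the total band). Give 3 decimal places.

Stack each dimension's contribution:
  +A: nom +43.000 → Σnom=43.000; wc +0.308/-0.230 → slack +0.308/-0.230; half-tol=0.269, Σhalf²=0.072361
  +B: nom +15.700 → Σnom=58.700; wc +0.160/-0.030 → slack +0.468/-0.260; half-tol=0.095, Σhalf²=0.081386
  -C: nom -1.120 → Σnom=57.580; wc +0.350/-0.350 → slack +0.818/-0.610; half-tol=0.350, Σhalf²=0.203886
  +D: nom +9.520 → Σnom=67.100; wc +0.330/-0.330 → slack +1.148/-0.940; half-tol=0.330, Σhalf²=0.312786
  -E: nom -22.120 → Σnom=44.980; wc +0.410/-0.262 → slack +1.558/-1.202; half-tol=0.336, Σhalf²=0.425682
Nominal = 44.980. Worst-case = [44.980 - 1.202, 44.980 + 1.558] = [43.778, 46.538]. RSS = √0.425682 = 0.652.

nominal=44.980 wc=[43.778,46.538] rss=0.652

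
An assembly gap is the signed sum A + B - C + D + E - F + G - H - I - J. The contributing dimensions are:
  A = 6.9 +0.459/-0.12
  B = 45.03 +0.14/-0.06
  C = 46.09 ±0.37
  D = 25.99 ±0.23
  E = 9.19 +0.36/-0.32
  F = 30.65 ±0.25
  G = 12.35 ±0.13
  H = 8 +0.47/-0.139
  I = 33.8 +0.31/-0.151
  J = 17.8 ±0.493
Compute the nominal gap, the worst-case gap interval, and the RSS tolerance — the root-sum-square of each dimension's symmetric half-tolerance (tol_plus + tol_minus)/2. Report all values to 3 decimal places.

Stack each dimension's contribution:
  +A: nom +6.900 → Σnom=6.900; wc +0.459/-0.120 → slack +0.459/-0.120; half-tol=0.289, Σhalf²=0.083810
  +B: nom +45.030 → Σnom=51.930; wc +0.140/-0.060 → slack +0.599/-0.180; half-tol=0.100, Σhalf²=0.093810
  -C: nom -46.090 → Σnom=5.840; wc +0.370/-0.370 → slack +0.969/-0.550; half-tol=0.370, Σhalf²=0.230710
  +D: nom +25.990 → Σnom=31.830; wc +0.230/-0.230 → slack +1.199/-0.780; half-tol=0.230, Σhalf²=0.283610
  +E: nom +9.190 → Σnom=41.020; wc +0.360/-0.320 → slack +1.559/-1.100; half-tol=0.340, Σhalf²=0.399210
  -F: nom -30.650 → Σnom=10.370; wc +0.250/-0.250 → slack +1.809/-1.350; half-tol=0.250, Σhalf²=0.461710
  +G: nom +12.350 → Σnom=22.720; wc +0.130/-0.130 → slack +1.939/-1.480; half-tol=0.130, Σhalf²=0.478610
  -H: nom -8.000 → Σnom=14.720; wc +0.139/-0.470 → slack +2.078/-1.950; half-tol=0.304, Σhalf²=0.571330
  -I: nom -33.800 → Σnom=-19.080; wc +0.151/-0.310 → slack +2.229/-2.260; half-tol=0.230, Σhalf²=0.624461
  -J: nom -17.800 → Σnom=-36.880; wc +0.493/-0.493 → slack +2.722/-2.753; half-tol=0.493, Σhalf²=0.867510
Nominal = -36.880. Worst-case = [-36.880 - 2.753, -36.880 + 2.722] = [-39.633, -34.158]. RSS = √0.867510 = 0.931.

nominal=-36.880 wc=[-39.633,-34.158] rss=0.931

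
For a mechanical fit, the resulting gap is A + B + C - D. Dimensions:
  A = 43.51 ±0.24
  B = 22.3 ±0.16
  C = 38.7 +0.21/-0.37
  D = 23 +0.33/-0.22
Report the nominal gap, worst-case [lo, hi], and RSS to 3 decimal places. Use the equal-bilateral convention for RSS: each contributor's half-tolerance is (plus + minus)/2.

nominal=81.510 wc=[80.410,82.340] rss=0.493

Stack each dimension's contribution:
  +A: nom +43.510 → Σnom=43.510; wc +0.240/-0.240 → slack +0.240/-0.240; half-tol=0.240, Σhalf²=0.057600
  +B: nom +22.300 → Σnom=65.810; wc +0.160/-0.160 → slack +0.400/-0.400; half-tol=0.160, Σhalf²=0.083200
  +C: nom +38.700 → Σnom=104.510; wc +0.210/-0.370 → slack +0.610/-0.770; half-tol=0.290, Σhalf²=0.167300
  -D: nom -23.000 → Σnom=81.510; wc +0.220/-0.330 → slack +0.830/-1.100; half-tol=0.275, Σhalf²=0.242925
Nominal = 81.510. Worst-case = [81.510 - 1.100, 81.510 + 0.830] = [80.410, 82.340]. RSS = √0.242925 = 0.493.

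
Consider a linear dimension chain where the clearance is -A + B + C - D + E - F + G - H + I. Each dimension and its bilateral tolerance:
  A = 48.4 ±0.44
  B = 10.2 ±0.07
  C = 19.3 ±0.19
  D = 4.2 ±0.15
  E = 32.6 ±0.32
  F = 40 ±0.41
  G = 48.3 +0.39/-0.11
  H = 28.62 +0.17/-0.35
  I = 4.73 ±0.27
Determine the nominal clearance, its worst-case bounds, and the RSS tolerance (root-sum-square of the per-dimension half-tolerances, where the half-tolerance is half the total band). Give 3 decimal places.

nominal=-6.090 wc=[-8.220,-3.500] rss=0.855

Stack each dimension's contribution:
  -A: nom -48.400 → Σnom=-48.400; wc +0.440/-0.440 → slack +0.440/-0.440; half-tol=0.440, Σhalf²=0.193600
  +B: nom +10.200 → Σnom=-38.200; wc +0.070/-0.070 → slack +0.510/-0.510; half-tol=0.070, Σhalf²=0.198500
  +C: nom +19.300 → Σnom=-18.900; wc +0.190/-0.190 → slack +0.700/-0.700; half-tol=0.190, Σhalf²=0.234600
  -D: nom -4.200 → Σnom=-23.100; wc +0.150/-0.150 → slack +0.850/-0.850; half-tol=0.150, Σhalf²=0.257100
  +E: nom +32.600 → Σnom=9.500; wc +0.320/-0.320 → slack +1.170/-1.170; half-tol=0.320, Σhalf²=0.359500
  -F: nom -40.000 → Σnom=-30.500; wc +0.410/-0.410 → slack +1.580/-1.580; half-tol=0.410, Σhalf²=0.527600
  +G: nom +48.300 → Σnom=17.800; wc +0.390/-0.110 → slack +1.970/-1.690; half-tol=0.250, Σhalf²=0.590100
  -H: nom -28.620 → Σnom=-10.820; wc +0.350/-0.170 → slack +2.320/-1.860; half-tol=0.260, Σhalf²=0.657700
  +I: nom +4.730 → Σnom=-6.090; wc +0.270/-0.270 → slack +2.590/-2.130; half-tol=0.270, Σhalf²=0.730600
Nominal = -6.090. Worst-case = [-6.090 - 2.130, -6.090 + 2.590] = [-8.220, -3.500]. RSS = √0.730600 = 0.855.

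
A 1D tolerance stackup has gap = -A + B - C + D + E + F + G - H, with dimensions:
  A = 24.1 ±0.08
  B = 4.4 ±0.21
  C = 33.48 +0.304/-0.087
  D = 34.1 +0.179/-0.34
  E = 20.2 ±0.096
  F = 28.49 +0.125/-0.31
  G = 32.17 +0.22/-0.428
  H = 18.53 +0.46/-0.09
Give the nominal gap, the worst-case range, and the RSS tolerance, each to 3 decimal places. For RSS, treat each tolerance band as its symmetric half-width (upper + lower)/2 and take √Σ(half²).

Stack each dimension's contribution:
  -A: nom -24.100 → Σnom=-24.100; wc +0.080/-0.080 → slack +0.080/-0.080; half-tol=0.080, Σhalf²=0.006400
  +B: nom +4.400 → Σnom=-19.700; wc +0.210/-0.210 → slack +0.290/-0.290; half-tol=0.210, Σhalf²=0.050500
  -C: nom -33.480 → Σnom=-53.180; wc +0.087/-0.304 → slack +0.377/-0.594; half-tol=0.196, Σhalf²=0.088720
  +D: nom +34.100 → Σnom=-19.080; wc +0.179/-0.340 → slack +0.556/-0.934; half-tol=0.260, Σhalf²=0.156060
  +E: nom +20.200 → Σnom=1.120; wc +0.096/-0.096 → slack +0.652/-1.030; half-tol=0.096, Σhalf²=0.165276
  +F: nom +28.490 → Σnom=29.610; wc +0.125/-0.310 → slack +0.777/-1.340; half-tol=0.217, Σhalf²=0.212583
  +G: nom +32.170 → Σnom=61.780; wc +0.220/-0.428 → slack +0.997/-1.768; half-tol=0.324, Σhalf²=0.317559
  -H: nom -18.530 → Σnom=43.250; wc +0.090/-0.460 → slack +1.087/-2.228; half-tol=0.275, Σhalf²=0.393184
Nominal = 43.250. Worst-case = [43.250 - 2.228, 43.250 + 1.087] = [41.022, 44.337]. RSS = √0.393184 = 0.627.

nominal=43.250 wc=[41.022,44.337] rss=0.627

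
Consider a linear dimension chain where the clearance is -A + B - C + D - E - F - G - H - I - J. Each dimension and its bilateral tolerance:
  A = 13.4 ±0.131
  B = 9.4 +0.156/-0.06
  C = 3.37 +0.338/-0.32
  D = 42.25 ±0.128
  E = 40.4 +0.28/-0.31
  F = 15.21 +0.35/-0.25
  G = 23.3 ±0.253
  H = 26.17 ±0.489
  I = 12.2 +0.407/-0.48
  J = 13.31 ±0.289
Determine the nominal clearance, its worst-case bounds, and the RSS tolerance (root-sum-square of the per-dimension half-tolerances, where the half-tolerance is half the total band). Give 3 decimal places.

Stack each dimension's contribution:
  -A: nom -13.400 → Σnom=-13.400; wc +0.131/-0.131 → slack +0.131/-0.131; half-tol=0.131, Σhalf²=0.017161
  +B: nom +9.400 → Σnom=-4.000; wc +0.156/-0.060 → slack +0.287/-0.191; half-tol=0.108, Σhalf²=0.028825
  -C: nom -3.370 → Σnom=-7.370; wc +0.320/-0.338 → slack +0.607/-0.529; half-tol=0.329, Σhalf²=0.137066
  +D: nom +42.250 → Σnom=34.880; wc +0.128/-0.128 → slack +0.735/-0.657; half-tol=0.128, Σhalf²=0.153450
  -E: nom -40.400 → Σnom=-5.520; wc +0.310/-0.280 → slack +1.045/-0.937; half-tol=0.295, Σhalf²=0.240475
  -F: nom -15.210 → Σnom=-20.730; wc +0.250/-0.350 → slack +1.295/-1.287; half-tol=0.300, Σhalf²=0.330475
  -G: nom -23.300 → Σnom=-44.030; wc +0.253/-0.253 → slack +1.548/-1.540; half-tol=0.253, Σhalf²=0.394484
  -H: nom -26.170 → Σnom=-70.200; wc +0.489/-0.489 → slack +2.037/-2.029; half-tol=0.489, Σhalf²=0.633605
  -I: nom -12.200 → Σnom=-82.400; wc +0.480/-0.407 → slack +2.517/-2.436; half-tol=0.444, Σhalf²=0.830297
  -J: nom -13.310 → Σnom=-95.710; wc +0.289/-0.289 → slack +2.806/-2.725; half-tol=0.289, Σhalf²=0.913818
Nominal = -95.710. Worst-case = [-95.710 - 2.725, -95.710 + 2.806] = [-98.435, -92.904]. RSS = √0.913818 = 0.956.

nominal=-95.710 wc=[-98.435,-92.904] rss=0.956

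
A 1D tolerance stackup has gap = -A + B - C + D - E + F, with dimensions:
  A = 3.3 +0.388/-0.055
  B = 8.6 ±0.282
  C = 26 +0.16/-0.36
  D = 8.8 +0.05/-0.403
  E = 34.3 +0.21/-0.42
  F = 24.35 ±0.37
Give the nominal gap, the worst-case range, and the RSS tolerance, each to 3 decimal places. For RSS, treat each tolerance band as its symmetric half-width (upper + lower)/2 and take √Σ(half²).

nominal=-21.850 wc=[-23.663,-20.313] rss=0.695

Stack each dimension's contribution:
  -A: nom -3.300 → Σnom=-3.300; wc +0.055/-0.388 → slack +0.055/-0.388; half-tol=0.222, Σhalf²=0.049062
  +B: nom +8.600 → Σnom=5.300; wc +0.282/-0.282 → slack +0.337/-0.670; half-tol=0.282, Σhalf²=0.128586
  -C: nom -26.000 → Σnom=-20.700; wc +0.360/-0.160 → slack +0.697/-0.830; half-tol=0.260, Σhalf²=0.196186
  +D: nom +8.800 → Σnom=-11.900; wc +0.050/-0.403 → slack +0.747/-1.233; half-tol=0.227, Σhalf²=0.247489
  -E: nom -34.300 → Σnom=-46.200; wc +0.420/-0.210 → slack +1.167/-1.443; half-tol=0.315, Σhalf²=0.346714
  +F: nom +24.350 → Σnom=-21.850; wc +0.370/-0.370 → slack +1.537/-1.813; half-tol=0.370, Σhalf²=0.483614
Nominal = -21.850. Worst-case = [-21.850 - 1.813, -21.850 + 1.537] = [-23.663, -20.313]. RSS = √0.483614 = 0.695.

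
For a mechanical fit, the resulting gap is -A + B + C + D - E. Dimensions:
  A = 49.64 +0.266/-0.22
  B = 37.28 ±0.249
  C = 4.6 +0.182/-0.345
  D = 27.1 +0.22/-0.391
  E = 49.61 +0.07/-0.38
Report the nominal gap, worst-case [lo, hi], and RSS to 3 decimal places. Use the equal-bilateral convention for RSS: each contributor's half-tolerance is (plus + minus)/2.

Stack each dimension's contribution:
  -A: nom -49.640 → Σnom=-49.640; wc +0.220/-0.266 → slack +0.220/-0.266; half-tol=0.243, Σhalf²=0.059049
  +B: nom +37.280 → Σnom=-12.360; wc +0.249/-0.249 → slack +0.469/-0.515; half-tol=0.249, Σhalf²=0.121050
  +C: nom +4.600 → Σnom=-7.760; wc +0.182/-0.345 → slack +0.651/-0.860; half-tol=0.263, Σhalf²=0.190482
  +D: nom +27.100 → Σnom=19.340; wc +0.220/-0.391 → slack +0.871/-1.251; half-tol=0.305, Σhalf²=0.283812
  -E: nom -49.610 → Σnom=-30.270; wc +0.380/-0.070 → slack +1.251/-1.321; half-tol=0.225, Σhalf²=0.334437
Nominal = -30.270. Worst-case = [-30.270 - 1.321, -30.270 + 1.251] = [-31.591, -29.019]. RSS = √0.334437 = 0.578.

nominal=-30.270 wc=[-31.591,-29.019] rss=0.578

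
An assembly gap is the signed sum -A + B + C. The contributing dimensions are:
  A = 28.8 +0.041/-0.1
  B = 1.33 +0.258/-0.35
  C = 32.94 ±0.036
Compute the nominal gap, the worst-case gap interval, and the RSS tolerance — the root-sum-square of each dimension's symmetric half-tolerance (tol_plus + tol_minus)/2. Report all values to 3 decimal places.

Stack each dimension's contribution:
  -A: nom -28.800 → Σnom=-28.800; wc +0.100/-0.041 → slack +0.100/-0.041; half-tol=0.071, Σhalf²=0.004970
  +B: nom +1.330 → Σnom=-27.470; wc +0.258/-0.350 → slack +0.358/-0.391; half-tol=0.304, Σhalf²=0.097386
  +C: nom +32.940 → Σnom=5.470; wc +0.036/-0.036 → slack +0.394/-0.427; half-tol=0.036, Σhalf²=0.098682
Nominal = 5.470. Worst-case = [5.470 - 0.427, 5.470 + 0.394] = [5.043, 5.864]. RSS = √0.098682 = 0.314.

nominal=5.470 wc=[5.043,5.864] rss=0.314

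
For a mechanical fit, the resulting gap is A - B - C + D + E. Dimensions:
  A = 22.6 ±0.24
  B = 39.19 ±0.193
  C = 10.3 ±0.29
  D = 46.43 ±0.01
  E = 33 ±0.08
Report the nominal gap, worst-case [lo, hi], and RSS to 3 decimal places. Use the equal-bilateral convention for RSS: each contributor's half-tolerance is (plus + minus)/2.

nominal=52.540 wc=[51.727,53.353] rss=0.431

Stack each dimension's contribution:
  +A: nom +22.600 → Σnom=22.600; wc +0.240/-0.240 → slack +0.240/-0.240; half-tol=0.240, Σhalf²=0.057600
  -B: nom -39.190 → Σnom=-16.590; wc +0.193/-0.193 → slack +0.433/-0.433; half-tol=0.193, Σhalf²=0.094849
  -C: nom -10.300 → Σnom=-26.890; wc +0.290/-0.290 → slack +0.723/-0.723; half-tol=0.290, Σhalf²=0.178949
  +D: nom +46.430 → Σnom=19.540; wc +0.010/-0.010 → slack +0.733/-0.733; half-tol=0.010, Σhalf²=0.179049
  +E: nom +33.000 → Σnom=52.540; wc +0.080/-0.080 → slack +0.813/-0.813; half-tol=0.080, Σhalf²=0.185449
Nominal = 52.540. Worst-case = [52.540 - 0.813, 52.540 + 0.813] = [51.727, 53.353]. RSS = √0.185449 = 0.431.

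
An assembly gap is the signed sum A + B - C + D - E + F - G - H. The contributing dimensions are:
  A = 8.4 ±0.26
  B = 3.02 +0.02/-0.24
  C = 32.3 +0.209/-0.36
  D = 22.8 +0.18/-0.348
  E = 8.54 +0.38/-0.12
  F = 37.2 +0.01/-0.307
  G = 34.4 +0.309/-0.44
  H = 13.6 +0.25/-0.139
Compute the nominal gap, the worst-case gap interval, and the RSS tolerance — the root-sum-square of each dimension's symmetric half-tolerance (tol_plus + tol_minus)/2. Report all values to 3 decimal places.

nominal=-17.420 wc=[-19.723,-15.891] rss=0.708

Stack each dimension's contribution:
  +A: nom +8.400 → Σnom=8.400; wc +0.260/-0.260 → slack +0.260/-0.260; half-tol=0.260, Σhalf²=0.067600
  +B: nom +3.020 → Σnom=11.420; wc +0.020/-0.240 → slack +0.280/-0.500; half-tol=0.130, Σhalf²=0.084500
  -C: nom -32.300 → Σnom=-20.880; wc +0.360/-0.209 → slack +0.640/-0.709; half-tol=0.284, Σhalf²=0.165440
  +D: nom +22.800 → Σnom=1.920; wc +0.180/-0.348 → slack +0.820/-1.057; half-tol=0.264, Σhalf²=0.235136
  -E: nom -8.540 → Σnom=-6.620; wc +0.120/-0.380 → slack +0.940/-1.437; half-tol=0.250, Σhalf²=0.297636
  +F: nom +37.200 → Σnom=30.580; wc +0.010/-0.307 → slack +0.950/-1.744; half-tol=0.159, Σhalf²=0.322759
  -G: nom -34.400 → Σnom=-3.820; wc +0.440/-0.309 → slack +1.390/-2.053; half-tol=0.374, Σhalf²=0.463009
  -H: nom -13.600 → Σnom=-17.420; wc +0.139/-0.250 → slack +1.529/-2.303; half-tol=0.195, Σhalf²=0.500839
Nominal = -17.420. Worst-case = [-17.420 - 2.303, -17.420 + 1.529] = [-19.723, -15.891]. RSS = √0.500839 = 0.708.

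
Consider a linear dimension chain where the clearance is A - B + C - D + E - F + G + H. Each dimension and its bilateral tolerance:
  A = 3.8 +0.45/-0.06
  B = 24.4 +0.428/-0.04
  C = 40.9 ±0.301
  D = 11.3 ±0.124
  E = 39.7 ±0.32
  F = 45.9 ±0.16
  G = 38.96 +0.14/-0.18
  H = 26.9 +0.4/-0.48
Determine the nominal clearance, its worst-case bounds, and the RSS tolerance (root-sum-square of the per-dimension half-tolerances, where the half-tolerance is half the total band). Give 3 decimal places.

nominal=68.660 wc=[66.607,70.595] rss=0.757

Stack each dimension's contribution:
  +A: nom +3.800 → Σnom=3.800; wc +0.450/-0.060 → slack +0.450/-0.060; half-tol=0.255, Σhalf²=0.065025
  -B: nom -24.400 → Σnom=-20.600; wc +0.040/-0.428 → slack +0.490/-0.488; half-tol=0.234, Σhalf²=0.119781
  +C: nom +40.900 → Σnom=20.300; wc +0.301/-0.301 → slack +0.791/-0.789; half-tol=0.301, Σhalf²=0.210382
  -D: nom -11.300 → Σnom=9.000; wc +0.124/-0.124 → slack +0.915/-0.913; half-tol=0.124, Σhalf²=0.225758
  +E: nom +39.700 → Σnom=48.700; wc +0.320/-0.320 → slack +1.235/-1.233; half-tol=0.320, Σhalf²=0.328158
  -F: nom -45.900 → Σnom=2.800; wc +0.160/-0.160 → slack +1.395/-1.393; half-tol=0.160, Σhalf²=0.353758
  +G: nom +38.960 → Σnom=41.760; wc +0.140/-0.180 → slack +1.535/-1.573; half-tol=0.160, Σhalf²=0.379358
  +H: nom +26.900 → Σnom=68.660; wc +0.400/-0.480 → slack +1.935/-2.053; half-tol=0.440, Σhalf²=0.572958
Nominal = 68.660. Worst-case = [68.660 - 2.053, 68.660 + 1.935] = [66.607, 70.595]. RSS = √0.572958 = 0.757.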